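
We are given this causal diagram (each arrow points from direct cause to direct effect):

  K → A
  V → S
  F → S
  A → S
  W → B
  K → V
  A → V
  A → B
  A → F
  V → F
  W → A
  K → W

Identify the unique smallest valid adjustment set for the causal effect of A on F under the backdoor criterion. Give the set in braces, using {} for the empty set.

{K}

Variables eligible for adjustment (non-descendants of A, excluding A and F): {K, W}.
Backdoor paths from A to F:
  P1: A <- K -> V -> F
  P2: A <- K -> V -> S <- F
  P3: A <- W <- K -> V -> F
  P4: A <- W <- K -> V -> S <- F
The empty set is not sufficient: P1 (A <- K -> V -> F) has no collider blocking it and no conditioned non-collider, so it is open.
Try {K}:
  P1: blocked at fork node K ∈ conditioning set.
  P2: blocked at fork node K ∈ conditioning set.
  P3: blocked at fork node K ∈ conditioning set.
  P4: blocked at fork node K ∈ conditioning set.
{K} contains no descendant of A and blocks every backdoor path.
No other singleton works — e.g. {W} leaves P1 open — so {K} is the unique smallest valid adjustment set.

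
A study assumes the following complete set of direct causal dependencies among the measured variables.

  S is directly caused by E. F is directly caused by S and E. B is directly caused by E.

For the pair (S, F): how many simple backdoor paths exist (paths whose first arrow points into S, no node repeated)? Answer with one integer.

A backdoor path from S to F is any simple undirected path whose first edge points into S (i.e. leaves S via a parent).
Parents of S: {E}.
Enumerating:
  P1: S <- E -> F
That exhausts the simple backdoor paths. Count: 1.

1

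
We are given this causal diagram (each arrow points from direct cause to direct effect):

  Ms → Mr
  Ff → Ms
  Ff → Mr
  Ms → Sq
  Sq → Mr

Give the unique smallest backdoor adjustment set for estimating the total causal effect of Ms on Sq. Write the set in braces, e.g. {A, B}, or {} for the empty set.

Variables eligible for adjustment (non-descendants of Ms, excluding Ms and Sq): {Ff}.
Backdoor paths from Ms to Sq:
  P1: Ms <- Ff -> Mr <- Sq
Each backdoor path contains an unconditioned collider, so every path is already blocked with the empty conditioning set:
  P1: blocked at collider Mr (neither it nor any descendant is in the conditioning set).
The empty set is therefore the unique smallest valid set.

{}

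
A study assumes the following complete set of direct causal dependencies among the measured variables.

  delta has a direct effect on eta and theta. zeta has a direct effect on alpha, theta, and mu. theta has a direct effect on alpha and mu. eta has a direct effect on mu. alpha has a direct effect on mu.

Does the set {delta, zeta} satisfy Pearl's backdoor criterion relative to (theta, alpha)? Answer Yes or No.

Yes

Backdoor paths from theta to alpha (paths whose first edge points into theta):
  P1: theta <- zeta -> alpha
  P2: theta <- zeta -> mu <- alpha
  P3: theta <- delta -> eta -> mu <- zeta -> alpha
  P4: theta <- delta -> eta -> mu <- alpha
Condition 1 (no descendant of theta in the set): holds — descendants of theta are {alpha, mu}; none are in {delta, zeta}.
Condition 2 (every backdoor path blocked by {delta, zeta}):
  P1: blocked at fork node zeta ∈ conditioning set.
  P2: blocked at fork node zeta ∈ conditioning set.
  P3: blocked at fork node delta ∈ conditioning set.
  P4: blocked at fork node delta ∈ conditioning set.
{delta, zeta} satisfies the backdoor criterion.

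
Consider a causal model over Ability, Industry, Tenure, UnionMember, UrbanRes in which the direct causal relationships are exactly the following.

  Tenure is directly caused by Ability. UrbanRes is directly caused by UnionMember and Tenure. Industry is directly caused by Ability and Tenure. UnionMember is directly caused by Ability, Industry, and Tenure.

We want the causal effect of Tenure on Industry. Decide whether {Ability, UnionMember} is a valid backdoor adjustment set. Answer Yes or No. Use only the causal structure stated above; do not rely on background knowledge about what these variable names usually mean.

Backdoor paths from Tenure to Industry (paths whose first edge points into Tenure):
  P1: Tenure <- Ability -> Industry
  P2: Tenure <- Ability -> UnionMember <- Industry
Condition 1 (no descendant of Tenure in the set): FAILS — UnionMember is a descendant of Tenure.
Condition 2 (every backdoor path blocked by {Ability, UnionMember}):
  P1: blocked at fork node Ability ∈ conditioning set.
  P2: blocked at fork node Ability ∈ conditioning set.
{Ability, UnionMember} does not satisfy the backdoor criterion.

No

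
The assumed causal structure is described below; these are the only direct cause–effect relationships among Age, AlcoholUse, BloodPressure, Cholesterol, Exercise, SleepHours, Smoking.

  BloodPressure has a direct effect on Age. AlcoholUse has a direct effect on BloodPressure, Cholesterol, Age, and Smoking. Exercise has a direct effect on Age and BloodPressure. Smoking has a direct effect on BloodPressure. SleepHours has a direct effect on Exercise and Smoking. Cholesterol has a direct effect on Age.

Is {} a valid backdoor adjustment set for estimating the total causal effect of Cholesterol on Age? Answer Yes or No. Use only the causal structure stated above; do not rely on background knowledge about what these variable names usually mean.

No

Backdoor paths from Cholesterol to Age (paths whose first edge points into Cholesterol):
  P1: Cholesterol <- AlcoholUse -> Smoking <- SleepHours -> Exercise -> BloodPressure -> Age
  P2: Cholesterol <- AlcoholUse -> Smoking <- SleepHours -> Exercise -> Age
  P3: Cholesterol <- AlcoholUse -> Smoking -> BloodPressure <- Exercise -> Age
  P4: Cholesterol <- AlcoholUse -> Smoking -> BloodPressure -> Age
  P5: Cholesterol <- AlcoholUse -> BloodPressure <- Smoking <- SleepHours -> Exercise -> Age
  P6: Cholesterol <- AlcoholUse -> BloodPressure <- Exercise -> Age
  P7: Cholesterol <- AlcoholUse -> BloodPressure -> Age
  P8: Cholesterol <- AlcoholUse -> Age
Condition 1 (no descendant of Cholesterol in the set): holds — descendants of Cholesterol are {Age}; none are in {}.
Condition 2 (every backdoor path blocked by {}):
  P1: blocked at collider Smoking (neither it nor any descendant is in the conditioning set).
  P2: blocked at collider Smoking (neither it nor any descendant is in the conditioning set).
  P3: blocked at collider BloodPressure (neither it nor any descendant is in the conditioning set).
  P4: open — no interior node is in the conditioning set.
  P5: blocked at collider BloodPressure (neither it nor any descendant is in the conditioning set).
  P6: blocked at collider BloodPressure (neither it nor any descendant is in the conditioning set).
  P7: open — no interior node is in the conditioning set.
  P8: open — no interior node is in the conditioning set.
{} does not satisfy the backdoor criterion.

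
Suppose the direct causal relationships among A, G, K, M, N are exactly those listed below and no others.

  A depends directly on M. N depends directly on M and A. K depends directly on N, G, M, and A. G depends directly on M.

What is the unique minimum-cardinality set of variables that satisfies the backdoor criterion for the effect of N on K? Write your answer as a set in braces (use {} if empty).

Variables eligible for adjustment (non-descendants of N, excluding N and K): {A, G, M}.
Backdoor paths from N to K:
  P1: N <- M -> A -> K
  P2: N <- M -> G -> K
  P3: N <- M -> K
  P4: N <- A <- M -> G -> K
  P5: N <- A <- M -> K
  P6: N <- A -> K
The empty set is not sufficient: P1 (N <- M -> A -> K) has no collider blocking it and no conditioned non-collider, so it is open.
Try {A, M}:
  P1: blocked at fork node M ∈ conditioning set.
  P2: blocked at fork node M ∈ conditioning set.
  P3: blocked at fork node M ∈ conditioning set.
  P4: blocked at chain node A ∈ conditioning set.
  P5: blocked at chain node A ∈ conditioning set.
  P6: blocked at fork node A ∈ conditioning set.
{A, M} contains no descendant of N and blocks every backdoor path.
Every element of {A, M} is needed (dropping A leaves P6 open; dropping M leaves P2 open), so no proper subset is valid.
Among all size-2 subsets of the eligible variables, only {A, M} blocks every backdoor path, so it is the unique smallest valid adjustment set.

{A, M}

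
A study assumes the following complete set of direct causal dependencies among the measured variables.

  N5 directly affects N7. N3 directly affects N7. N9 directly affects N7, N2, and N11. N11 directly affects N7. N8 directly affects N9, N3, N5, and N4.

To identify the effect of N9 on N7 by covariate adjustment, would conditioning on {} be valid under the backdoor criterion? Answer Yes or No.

Backdoor paths from N9 to N7 (paths whose first edge points into N9):
  P1: N9 <- N8 -> N5 -> N7
  P2: N9 <- N8 -> N3 -> N7
Condition 1 (no descendant of N9 in the set): holds — descendants of N9 are {N11, N2, N7}; none are in {}.
Condition 2 (every backdoor path blocked by {}):
  P1: open — no interior node is in the conditioning set.
  P2: open — no interior node is in the conditioning set.
{} does not satisfy the backdoor criterion.

No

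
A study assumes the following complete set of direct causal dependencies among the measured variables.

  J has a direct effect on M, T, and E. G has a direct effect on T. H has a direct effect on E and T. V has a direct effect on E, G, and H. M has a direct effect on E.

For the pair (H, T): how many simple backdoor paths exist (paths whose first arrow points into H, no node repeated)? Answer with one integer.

A backdoor path from H to T is any simple undirected path whose first edge points into H (i.e. leaves H via a parent).
Parents of H: {V}.
Enumerating:
  P1: H <- V -> G -> T
  P2: H <- V -> E <- J -> T
  P3: H <- V -> E <- M <- J -> T
That exhausts the simple backdoor paths. Count: 3.

3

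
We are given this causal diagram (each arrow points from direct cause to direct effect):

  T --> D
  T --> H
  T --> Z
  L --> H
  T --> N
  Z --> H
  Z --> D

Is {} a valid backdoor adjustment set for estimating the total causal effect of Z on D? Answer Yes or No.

No

Backdoor paths from Z to D (paths whose first edge points into Z):
  P1: Z <- T -> D
Condition 1 (no descendant of Z in the set): holds — descendants of Z are {D, H}; none are in {}.
Condition 2 (every backdoor path blocked by {}):
  P1: open — no interior node is in the conditioning set.
{} does not satisfy the backdoor criterion.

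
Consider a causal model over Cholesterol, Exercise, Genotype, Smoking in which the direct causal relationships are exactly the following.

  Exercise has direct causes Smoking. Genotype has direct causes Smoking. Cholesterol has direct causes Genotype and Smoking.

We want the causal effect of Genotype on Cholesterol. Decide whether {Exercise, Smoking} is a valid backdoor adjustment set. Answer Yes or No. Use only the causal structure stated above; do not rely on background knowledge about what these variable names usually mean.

Yes

Backdoor paths from Genotype to Cholesterol (paths whose first edge points into Genotype):
  P1: Genotype <- Smoking -> Cholesterol
Condition 1 (no descendant of Genotype in the set): holds — descendants of Genotype are {Cholesterol}; none are in {Exercise, Smoking}.
Condition 2 (every backdoor path blocked by {Exercise, Smoking}):
  P1: blocked at fork node Smoking ∈ conditioning set.
{Exercise, Smoking} satisfies the backdoor criterion.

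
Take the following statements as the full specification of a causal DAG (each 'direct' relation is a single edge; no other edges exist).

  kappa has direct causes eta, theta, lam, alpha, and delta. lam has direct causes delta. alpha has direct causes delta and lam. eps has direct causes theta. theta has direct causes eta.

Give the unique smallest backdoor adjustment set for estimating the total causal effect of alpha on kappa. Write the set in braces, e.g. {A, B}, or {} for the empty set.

Variables eligible for adjustment (non-descendants of alpha, excluding alpha and kappa): {delta, eps, eta, lam, theta}.
Backdoor paths from alpha to kappa:
  P1: alpha <- delta -> lam -> kappa
  P2: alpha <- delta -> kappa
  P3: alpha <- lam <- delta -> kappa
  P4: alpha <- lam -> kappa
The empty set is not sufficient: P1 (alpha <- delta -> lam -> kappa) has no collider blocking it and no conditioned non-collider, so it is open.
Try {delta, lam}:
  P1: blocked at fork node delta ∈ conditioning set.
  P2: blocked at fork node delta ∈ conditioning set.
  P3: blocked at chain node lam ∈ conditioning set.
  P4: blocked at fork node lam ∈ conditioning set.
{delta, lam} contains no descendant of alpha and blocks every backdoor path.
Every element of {delta, lam} is needed (dropping delta leaves P2 open; dropping lam leaves P4 open), so no proper subset is valid.
Among all size-2 subsets of the eligible variables, only {delta, lam} blocks every backdoor path, so it is the unique smallest valid adjustment set.

{delta, lam}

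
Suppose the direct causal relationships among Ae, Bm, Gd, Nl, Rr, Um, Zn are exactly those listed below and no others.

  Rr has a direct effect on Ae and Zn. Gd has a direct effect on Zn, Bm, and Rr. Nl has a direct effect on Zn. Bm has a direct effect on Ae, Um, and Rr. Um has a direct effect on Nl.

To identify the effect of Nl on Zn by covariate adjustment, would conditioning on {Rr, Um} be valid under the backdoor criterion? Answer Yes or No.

Yes

Backdoor paths from Nl to Zn (paths whose first edge points into Nl):
  P1: Nl <- Um <- Bm <- Gd -> Rr -> Zn
  P2: Nl <- Um <- Bm <- Gd -> Zn
  P3: Nl <- Um <- Bm -> Rr <- Gd -> Zn
  P4: Nl <- Um <- Bm -> Rr -> Zn
  P5: Nl <- Um <- Bm -> Ae <- Rr <- Gd -> Zn
  P6: Nl <- Um <- Bm -> Ae <- Rr -> Zn
Condition 1 (no descendant of Nl in the set): holds — descendants of Nl are {Zn}; none are in {Rr, Um}.
Condition 2 (every backdoor path blocked by {Rr, Um}):
  P1: blocked at chain node Um ∈ conditioning set.
  P2: blocked at chain node Um ∈ conditioning set.
  P3: blocked at chain node Um ∈ conditioning set.
  P4: blocked at chain node Um ∈ conditioning set.
  P5: blocked at chain node Um ∈ conditioning set.
  P6: blocked at chain node Um ∈ conditioning set.
{Rr, Um} satisfies the backdoor criterion.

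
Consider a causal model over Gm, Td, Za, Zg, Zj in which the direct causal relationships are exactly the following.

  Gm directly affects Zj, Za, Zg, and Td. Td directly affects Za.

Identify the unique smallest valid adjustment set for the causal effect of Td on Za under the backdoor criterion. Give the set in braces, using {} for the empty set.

Variables eligible for adjustment (non-descendants of Td, excluding Td and Za): {Gm, Zg, Zj}.
Backdoor paths from Td to Za:
  P1: Td <- Gm -> Za
The empty set is not sufficient: P1 (Td <- Gm -> Za) has no collider blocking it and no conditioned non-collider, so it is open.
Try {Gm}:
  P1: blocked at fork node Gm ∈ conditioning set.
{Gm} contains no descendant of Td and blocks every backdoor path.
No other singleton works — e.g. {Zj} leaves P1 open — so {Gm} is the unique smallest valid adjustment set.

{Gm}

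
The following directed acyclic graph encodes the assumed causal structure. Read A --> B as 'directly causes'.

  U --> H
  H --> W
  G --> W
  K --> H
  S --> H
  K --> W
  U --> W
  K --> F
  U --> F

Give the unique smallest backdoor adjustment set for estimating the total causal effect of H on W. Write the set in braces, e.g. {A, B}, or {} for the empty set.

Variables eligible for adjustment (non-descendants of H, excluding H and W): {F, G, K, S, U}.
Backdoor paths from H to W:
  P1: H <- K -> W
  P2: H <- K -> F <- U -> W
  P3: H <- U -> W
  P4: H <- U -> F <- K -> W
The empty set is not sufficient: P1 (H <- K -> W) has no collider blocking it and no conditioned non-collider, so it is open.
Try {K, U}:
  P1: blocked at fork node K ∈ conditioning set.
  P2: blocked at fork node K ∈ conditioning set.
  P3: blocked at fork node U ∈ conditioning set.
  P4: blocked at fork node U ∈ conditioning set.
{K, U} contains no descendant of H and blocks every backdoor path.
Every element of {K, U} is needed (dropping K leaves P1 open; dropping U leaves P3 open), so no proper subset is valid.
Among all size-2 subsets of the eligible variables, only {K, U} blocks every backdoor path, so it is the unique smallest valid adjustment set.

{K, U}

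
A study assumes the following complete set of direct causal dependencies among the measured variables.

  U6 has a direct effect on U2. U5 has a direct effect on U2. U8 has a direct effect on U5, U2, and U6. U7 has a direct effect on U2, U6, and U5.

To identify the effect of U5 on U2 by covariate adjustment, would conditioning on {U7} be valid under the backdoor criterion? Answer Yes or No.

No

Backdoor paths from U5 to U2 (paths whose first edge points into U5):
  P1: U5 <- U8 -> U6 <- U7 -> U2
  P2: U5 <- U8 -> U6 -> U2
  P3: U5 <- U8 -> U2
  P4: U5 <- U7 -> U6 <- U8 -> U2
  P5: U5 <- U7 -> U6 -> U2
  P6: U5 <- U7 -> U2
Condition 1 (no descendant of U5 in the set): holds — descendants of U5 are {U2}; none are in {U7}.
Condition 2 (every backdoor path blocked by {U7}):
  P1: blocked at collider U6 (neither it nor any descendant is in the conditioning set).
  P2: open — no interior node is in the conditioning set.
  P3: open — no interior node is in the conditioning set.
  P4: blocked at fork node U7 ∈ conditioning set.
  P5: blocked at fork node U7 ∈ conditioning set.
  P6: blocked at fork node U7 ∈ conditioning set.
{U7} does not satisfy the backdoor criterion.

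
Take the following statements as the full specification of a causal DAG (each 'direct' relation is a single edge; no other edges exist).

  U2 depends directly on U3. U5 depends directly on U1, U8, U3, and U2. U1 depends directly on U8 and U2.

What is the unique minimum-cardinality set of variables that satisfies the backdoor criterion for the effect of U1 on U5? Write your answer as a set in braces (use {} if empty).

{U2, U8}

Variables eligible for adjustment (non-descendants of U1, excluding U1 and U5): {U2, U3, U8}.
Backdoor paths from U1 to U5:
  P1: U1 <- U8 -> U5
  P2: U1 <- U2 <- U3 -> U5
  P3: U1 <- U2 -> U5
The empty set is not sufficient: P1 (U1 <- U8 -> U5) has no collider blocking it and no conditioned non-collider, so it is open.
Try {U2, U8}:
  P1: blocked at fork node U8 ∈ conditioning set.
  P2: blocked at chain node U2 ∈ conditioning set.
  P3: blocked at fork node U2 ∈ conditioning set.
{U2, U8} contains no descendant of U1 and blocks every backdoor path.
Every element of {U2, U8} is needed (dropping U2 leaves P2 open; dropping U8 leaves P1 open), so no proper subset is valid.
Among all size-2 subsets of the eligible variables, only {U2, U8} blocks every backdoor path, so it is the unique smallest valid adjustment set.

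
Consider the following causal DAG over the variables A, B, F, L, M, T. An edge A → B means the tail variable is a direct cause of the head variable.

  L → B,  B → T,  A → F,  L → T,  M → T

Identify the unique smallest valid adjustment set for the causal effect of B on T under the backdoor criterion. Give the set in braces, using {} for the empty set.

Variables eligible for adjustment (non-descendants of B, excluding B and T): {A, F, L, M}.
Backdoor paths from B to T:
  P1: B <- L -> T
The empty set is not sufficient: P1 (B <- L -> T) has no collider blocking it and no conditioned non-collider, so it is open.
Try {L}:
  P1: blocked at fork node L ∈ conditioning set.
{L} contains no descendant of B and blocks every backdoor path.
No other singleton works — e.g. {A} leaves P1 open — so {L} is the unique smallest valid adjustment set.

{L}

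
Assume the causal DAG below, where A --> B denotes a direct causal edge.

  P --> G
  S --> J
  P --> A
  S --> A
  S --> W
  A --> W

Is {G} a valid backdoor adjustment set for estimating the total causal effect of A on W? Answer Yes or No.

Backdoor paths from A to W (paths whose first edge points into A):
  P1: A <- S -> W
Condition 1 (no descendant of A in the set): holds — descendants of A are {W}; none are in {G}.
Condition 2 (every backdoor path blocked by {G}):
  P1: open — no interior node is in the conditioning set.
{G} does not satisfy the backdoor criterion.

No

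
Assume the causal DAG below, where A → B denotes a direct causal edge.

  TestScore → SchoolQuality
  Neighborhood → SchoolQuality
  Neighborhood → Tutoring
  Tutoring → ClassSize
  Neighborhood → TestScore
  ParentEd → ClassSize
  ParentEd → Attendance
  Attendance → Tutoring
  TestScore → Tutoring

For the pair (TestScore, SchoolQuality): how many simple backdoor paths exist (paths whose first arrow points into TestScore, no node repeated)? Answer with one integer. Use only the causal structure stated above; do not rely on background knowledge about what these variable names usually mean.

1

A backdoor path from TestScore to SchoolQuality is any simple undirected path whose first edge points into TestScore (i.e. leaves TestScore via a parent).
Parents of TestScore: {Neighborhood}.
Enumerating:
  P1: TestScore <- Neighborhood -> SchoolQuality
That exhausts the simple backdoor paths. Count: 1.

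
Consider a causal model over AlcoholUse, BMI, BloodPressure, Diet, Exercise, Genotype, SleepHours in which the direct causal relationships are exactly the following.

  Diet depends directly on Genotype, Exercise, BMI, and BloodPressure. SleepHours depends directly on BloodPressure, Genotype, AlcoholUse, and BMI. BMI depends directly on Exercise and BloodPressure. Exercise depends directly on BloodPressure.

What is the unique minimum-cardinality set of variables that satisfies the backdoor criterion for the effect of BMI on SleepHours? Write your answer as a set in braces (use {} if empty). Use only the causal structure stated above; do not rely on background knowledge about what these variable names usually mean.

Variables eligible for adjustment (non-descendants of BMI, excluding BMI and SleepHours): {AlcoholUse, BloodPressure, Exercise, Genotype}.
Backdoor paths from BMI to SleepHours:
  P1: BMI <- BloodPressure -> Exercise -> Diet <- Genotype -> SleepHours
  P2: BMI <- BloodPressure -> SleepHours
  P3: BMI <- BloodPressure -> Diet <- Genotype -> SleepHours
  P4: BMI <- Exercise <- BloodPressure -> SleepHours
  P5: BMI <- Exercise <- BloodPressure -> Diet <- Genotype -> SleepHours
  P6: BMI <- Exercise -> Diet <- BloodPressure -> SleepHours
  P7: BMI <- Exercise -> Diet <- Genotype -> SleepHours
The empty set is not sufficient: P2 (BMI <- BloodPressure -> SleepHours) has no collider blocking it and no conditioned non-collider, so it is open.
Try {BloodPressure}:
  P1: blocked at fork node BloodPressure ∈ conditioning set.
  P2: blocked at fork node BloodPressure ∈ conditioning set.
  P3: blocked at fork node BloodPressure ∈ conditioning set.
  P4: blocked at fork node BloodPressure ∈ conditioning set.
  P5: blocked at fork node BloodPressure ∈ conditioning set.
  P6: blocked at collider Diet (neither it nor any descendant is in the conditioning set).
  P7: blocked at collider Diet (neither it nor any descendant is in the conditioning set).
{BloodPressure} contains no descendant of BMI and blocks every backdoor path.
No other singleton works — e.g. {Genotype} leaves P2 open — so {BloodPressure} is the unique smallest valid adjustment set.

{BloodPressure}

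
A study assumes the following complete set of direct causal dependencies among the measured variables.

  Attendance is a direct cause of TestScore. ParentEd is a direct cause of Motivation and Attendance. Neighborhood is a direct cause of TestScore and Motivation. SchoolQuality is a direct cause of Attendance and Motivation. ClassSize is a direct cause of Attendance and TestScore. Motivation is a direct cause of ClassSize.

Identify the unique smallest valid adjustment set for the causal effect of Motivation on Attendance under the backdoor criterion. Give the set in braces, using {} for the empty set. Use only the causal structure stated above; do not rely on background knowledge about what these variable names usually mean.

Variables eligible for adjustment (non-descendants of Motivation, excluding Motivation and Attendance): {Neighborhood, ParentEd, SchoolQuality}.
Backdoor paths from Motivation to Attendance:
  P1: Motivation <- ParentEd -> Attendance
  P2: Motivation <- SchoolQuality -> Attendance
  P3: Motivation <- Neighborhood -> TestScore <- ClassSize -> Attendance
  P4: Motivation <- Neighborhood -> TestScore <- Attendance
The empty set is not sufficient: P1 (Motivation <- ParentEd -> Attendance) has no collider blocking it and no conditioned non-collider, so it is open.
Try {ParentEd, SchoolQuality}:
  P1: blocked at fork node ParentEd ∈ conditioning set.
  P2: blocked at fork node SchoolQuality ∈ conditioning set.
  P3: blocked at collider TestScore (neither it nor any descendant is in the conditioning set).
  P4: blocked at collider TestScore (neither it nor any descendant is in the conditioning set).
{ParentEd, SchoolQuality} contains no descendant of Motivation and blocks every backdoor path.
Every element of {ParentEd, SchoolQuality} is needed (dropping ParentEd leaves P1 open; dropping SchoolQuality leaves P2 open), so no proper subset is valid.
Among all size-2 subsets of the eligible variables, only {ParentEd, SchoolQuality} blocks every backdoor path, so it is the unique smallest valid adjustment set.

{ParentEd, SchoolQuality}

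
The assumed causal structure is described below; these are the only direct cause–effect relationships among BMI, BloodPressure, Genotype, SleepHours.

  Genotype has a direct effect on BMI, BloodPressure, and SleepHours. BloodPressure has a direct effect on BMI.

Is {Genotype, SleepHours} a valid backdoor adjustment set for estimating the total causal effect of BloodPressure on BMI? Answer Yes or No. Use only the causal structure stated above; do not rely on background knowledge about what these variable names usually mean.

Backdoor paths from BloodPressure to BMI (paths whose first edge points into BloodPressure):
  P1: BloodPressure <- Genotype -> BMI
Condition 1 (no descendant of BloodPressure in the set): holds — descendants of BloodPressure are {BMI}; none are in {Genotype, SleepHours}.
Condition 2 (every backdoor path blocked by {Genotype, SleepHours}):
  P1: blocked at fork node Genotype ∈ conditioning set.
{Genotype, SleepHours} satisfies the backdoor criterion.

Yes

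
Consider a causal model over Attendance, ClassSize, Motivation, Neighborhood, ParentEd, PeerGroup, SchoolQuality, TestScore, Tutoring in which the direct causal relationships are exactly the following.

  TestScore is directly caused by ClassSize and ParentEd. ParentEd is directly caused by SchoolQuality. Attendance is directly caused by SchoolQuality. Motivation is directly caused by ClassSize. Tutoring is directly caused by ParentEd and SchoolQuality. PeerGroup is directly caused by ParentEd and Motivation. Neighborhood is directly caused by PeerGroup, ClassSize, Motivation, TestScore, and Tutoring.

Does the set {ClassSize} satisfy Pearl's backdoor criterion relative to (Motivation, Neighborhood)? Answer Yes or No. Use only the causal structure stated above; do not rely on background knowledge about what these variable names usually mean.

Backdoor paths from Motivation to Neighborhood (paths whose first edge points into Motivation):
  P1: Motivation <- ClassSize -> TestScore <- ParentEd <- SchoolQuality -> Tutoring -> Neighborhood
  P2: Motivation <- ClassSize -> TestScore <- ParentEd -> Tutoring -> Neighborhood
  P3: Motivation <- ClassSize -> TestScore <- ParentEd -> PeerGroup -> Neighborhood
  P4: Motivation <- ClassSize -> TestScore -> Neighborhood
  P5: Motivation <- ClassSize -> Neighborhood
Condition 1 (no descendant of Motivation in the set): holds — descendants of Motivation are {Neighborhood, PeerGroup}; none are in {ClassSize}.
Condition 2 (every backdoor path blocked by {ClassSize}):
  P1: blocked at fork node ClassSize ∈ conditioning set.
  P2: blocked at fork node ClassSize ∈ conditioning set.
  P3: blocked at fork node ClassSize ∈ conditioning set.
  P4: blocked at fork node ClassSize ∈ conditioning set.
  P5: blocked at fork node ClassSize ∈ conditioning set.
{ClassSize} satisfies the backdoor criterion.

Yes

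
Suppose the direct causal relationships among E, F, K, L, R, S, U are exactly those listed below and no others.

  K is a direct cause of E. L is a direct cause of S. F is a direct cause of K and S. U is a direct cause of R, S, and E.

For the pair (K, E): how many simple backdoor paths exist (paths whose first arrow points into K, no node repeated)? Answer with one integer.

1

A backdoor path from K to E is any simple undirected path whose first edge points into K (i.e. leaves K via a parent).
Parents of K: {F}.
Enumerating:
  P1: K <- F -> S <- U -> E
That exhausts the simple backdoor paths. Count: 1.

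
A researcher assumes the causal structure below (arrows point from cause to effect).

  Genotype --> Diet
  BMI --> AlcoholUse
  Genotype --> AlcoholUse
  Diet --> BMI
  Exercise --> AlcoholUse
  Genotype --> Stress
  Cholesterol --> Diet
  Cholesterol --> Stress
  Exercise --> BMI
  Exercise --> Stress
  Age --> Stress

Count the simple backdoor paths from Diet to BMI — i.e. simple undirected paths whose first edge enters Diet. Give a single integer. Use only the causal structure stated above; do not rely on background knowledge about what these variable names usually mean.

8

A backdoor path from Diet to BMI is any simple undirected path whose first edge points into Diet (i.e. leaves Diet via a parent).
Parents of Diet: {Cholesterol, Genotype}.
Enumerating:
  P1: Diet <- Cholesterol -> Stress <- Exercise -> BMI
  P2: Diet <- Cholesterol -> Stress <- Exercise -> AlcoholUse <- BMI
  P3: Diet <- Cholesterol -> Stress <- Genotype -> AlcoholUse <- Exercise -> BMI
  P4: Diet <- Cholesterol -> Stress <- Genotype -> AlcoholUse <- BMI
  P5: Diet <- Genotype -> Stress <- Exercise -> BMI
  P6: Diet <- Genotype -> Stress <- Exercise -> AlcoholUse <- BMI
  P7: Diet <- Genotype -> AlcoholUse <- Exercise -> BMI
  P8: Diet <- Genotype -> AlcoholUse <- BMI
That exhausts the simple backdoor paths. Count: 8.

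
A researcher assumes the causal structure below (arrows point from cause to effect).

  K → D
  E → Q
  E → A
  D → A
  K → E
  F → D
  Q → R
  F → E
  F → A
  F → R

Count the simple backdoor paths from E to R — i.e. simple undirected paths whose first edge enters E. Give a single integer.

3

A backdoor path from E to R is any simple undirected path whose first edge points into E (i.e. leaves E via a parent).
Parents of E: {F, K}.
Enumerating:
  P1: E <- F -> R
  P2: E <- K -> D <- F -> R
  P3: E <- K -> D -> A <- F -> R
That exhausts the simple backdoor paths. Count: 3.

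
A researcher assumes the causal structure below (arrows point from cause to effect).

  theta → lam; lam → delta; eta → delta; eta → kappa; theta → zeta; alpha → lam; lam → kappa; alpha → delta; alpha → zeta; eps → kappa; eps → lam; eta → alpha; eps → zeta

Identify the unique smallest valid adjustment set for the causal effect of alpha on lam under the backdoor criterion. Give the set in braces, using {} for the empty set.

{}

Variables eligible for adjustment (non-descendants of alpha, excluding alpha and lam): {eps, eta, theta}.
Backdoor paths from alpha to lam:
  P1: alpha <- eta -> kappa <- eps -> lam
  P2: alpha <- eta -> kappa <- eps -> zeta <- theta -> lam
  P3: alpha <- eta -> kappa <- lam
  P4: alpha <- eta -> delta <- lam
Each backdoor path contains an unconditioned collider, so every path is already blocked with the empty conditioning set:
  P1: blocked at collider kappa (neither it nor any descendant is in the conditioning set).
  P2: blocked at collider kappa (neither it nor any descendant is in the conditioning set).
  P3: blocked at collider kappa (neither it nor any descendant is in the conditioning set).
  P4: blocked at collider delta (neither it nor any descendant is in the conditioning set).
The empty set is therefore the unique smallest valid set.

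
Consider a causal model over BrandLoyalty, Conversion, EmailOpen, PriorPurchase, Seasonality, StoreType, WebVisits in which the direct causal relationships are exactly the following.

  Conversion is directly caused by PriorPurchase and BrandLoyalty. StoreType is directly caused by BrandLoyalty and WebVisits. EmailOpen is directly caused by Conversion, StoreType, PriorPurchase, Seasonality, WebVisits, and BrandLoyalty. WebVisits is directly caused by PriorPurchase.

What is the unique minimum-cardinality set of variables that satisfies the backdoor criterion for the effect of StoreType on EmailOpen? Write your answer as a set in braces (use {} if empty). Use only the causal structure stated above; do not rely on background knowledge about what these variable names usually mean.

Variables eligible for adjustment (non-descendants of StoreType, excluding StoreType and EmailOpen): {BrandLoyalty, Conversion, PriorPurchase, Seasonality, WebVisits}.
Backdoor paths from StoreType to EmailOpen:
  P1: StoreType <- BrandLoyalty -> Conversion <- PriorPurchase -> WebVisits -> EmailOpen
  P2: StoreType <- BrandLoyalty -> Conversion <- PriorPurchase -> EmailOpen
  P3: StoreType <- BrandLoyalty -> Conversion -> EmailOpen
  P4: StoreType <- BrandLoyalty -> EmailOpen
  P5: StoreType <- WebVisits <- PriorPurchase -> Conversion <- BrandLoyalty -> EmailOpen
  P6: StoreType <- WebVisits <- PriorPurchase -> Conversion -> EmailOpen
  P7: StoreType <- WebVisits <- PriorPurchase -> EmailOpen
  P8: StoreType <- WebVisits -> EmailOpen
The empty set is not sufficient: P3 (StoreType <- BrandLoyalty -> Conversion -> EmailOpen) has no collider blocking it and no conditioned non-collider, so it is open.
Try {BrandLoyalty, WebVisits}:
  P1: blocked at fork node BrandLoyalty ∈ conditioning set.
  P2: blocked at fork node BrandLoyalty ∈ conditioning set.
  P3: blocked at fork node BrandLoyalty ∈ conditioning set.
  P4: blocked at fork node BrandLoyalty ∈ conditioning set.
  P5: blocked at chain node WebVisits ∈ conditioning set.
  P6: blocked at chain node WebVisits ∈ conditioning set.
  P7: blocked at chain node WebVisits ∈ conditioning set.
  P8: blocked at fork node WebVisits ∈ conditioning set.
{BrandLoyalty, WebVisits} contains no descendant of StoreType and blocks every backdoor path.
Every element of {BrandLoyalty, WebVisits} is needed (dropping BrandLoyalty leaves P3 open; dropping WebVisits leaves P6 open), so no proper subset is valid.
Among all size-2 subsets of the eligible variables, only {BrandLoyalty, WebVisits} blocks every backdoor path, so it is the unique smallest valid adjustment set.

{BrandLoyalty, WebVisits}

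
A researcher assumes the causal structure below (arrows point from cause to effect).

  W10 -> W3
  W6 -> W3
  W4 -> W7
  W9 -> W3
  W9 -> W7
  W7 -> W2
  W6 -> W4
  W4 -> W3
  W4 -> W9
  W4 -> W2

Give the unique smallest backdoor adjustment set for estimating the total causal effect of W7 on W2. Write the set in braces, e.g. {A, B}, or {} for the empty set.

{W4}

Variables eligible for adjustment (non-descendants of W7, excluding W7 and W2): {W10, W3, W4, W6, W9}.
Backdoor paths from W7 to W2:
  P1: W7 <- W4 -> W2
  P2: W7 <- W9 <- W4 -> W2
  P3: W7 <- W9 -> W3 <- W6 -> W4 -> W2
  P4: W7 <- W9 -> W3 <- W4 -> W2
The empty set is not sufficient: P1 (W7 <- W4 -> W2) has no collider blocking it and no conditioned non-collider, so it is open.
Try {W4}:
  P1: blocked at fork node W4 ∈ conditioning set.
  P2: blocked at fork node W4 ∈ conditioning set.
  P3: blocked at collider W3 (neither it nor any descendant is in the conditioning set).
  P4: blocked at collider W3 (neither it nor any descendant is in the conditioning set).
{W4} contains no descendant of W7 and blocks every backdoor path.
No other singleton works — e.g. {W10} leaves P1 open — so {W4} is the unique smallest valid adjustment set.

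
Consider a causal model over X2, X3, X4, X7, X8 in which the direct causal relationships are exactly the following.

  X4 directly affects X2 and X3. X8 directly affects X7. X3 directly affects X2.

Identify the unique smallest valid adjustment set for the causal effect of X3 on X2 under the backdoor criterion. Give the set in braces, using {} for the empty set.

{X4}

Variables eligible for adjustment (non-descendants of X3, excluding X3 and X2): {X4, X7, X8}.
Backdoor paths from X3 to X2:
  P1: X3 <- X4 -> X2
The empty set is not sufficient: P1 (X3 <- X4 -> X2) has no collider blocking it and no conditioned non-collider, so it is open.
Try {X4}:
  P1: blocked at fork node X4 ∈ conditioning set.
{X4} contains no descendant of X3 and blocks every backdoor path.
No other singleton works — e.g. {X8} leaves P1 open — so {X4} is the unique smallest valid adjustment set.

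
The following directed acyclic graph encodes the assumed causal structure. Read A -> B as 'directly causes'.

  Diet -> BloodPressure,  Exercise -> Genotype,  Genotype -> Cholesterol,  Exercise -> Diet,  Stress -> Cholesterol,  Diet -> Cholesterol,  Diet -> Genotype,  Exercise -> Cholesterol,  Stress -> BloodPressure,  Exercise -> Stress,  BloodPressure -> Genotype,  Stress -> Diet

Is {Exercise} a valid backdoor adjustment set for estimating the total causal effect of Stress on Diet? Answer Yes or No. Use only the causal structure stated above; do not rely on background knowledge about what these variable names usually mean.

Backdoor paths from Stress to Diet (paths whose first edge points into Stress):
  P1: Stress <- Exercise -> Diet
  P2: Stress <- Exercise -> Genotype <- Diet
  P3: Stress <- Exercise -> Genotype <- BloodPressure <- Diet
  P4: Stress <- Exercise -> Genotype -> Cholesterol <- Diet
  P5: Stress <- Exercise -> Cholesterol <- Diet
  P6: Stress <- Exercise -> Cholesterol <- Genotype <- Diet
  P7: Stress <- Exercise -> Cholesterol <- Genotype <- BloodPressure <- Diet
Condition 1 (no descendant of Stress in the set): holds — descendants of Stress are {BloodPressure, Cholesterol, Diet, Genotype}; none are in {Exercise}.
Condition 2 (every backdoor path blocked by {Exercise}):
  P1: blocked at fork node Exercise ∈ conditioning set.
  P2: blocked at fork node Exercise ∈ conditioning set.
  P3: blocked at fork node Exercise ∈ conditioning set.
  P4: blocked at fork node Exercise ∈ conditioning set.
  P5: blocked at fork node Exercise ∈ conditioning set.
  P6: blocked at fork node Exercise ∈ conditioning set.
  P7: blocked at fork node Exercise ∈ conditioning set.
{Exercise} satisfies the backdoor criterion.

Yes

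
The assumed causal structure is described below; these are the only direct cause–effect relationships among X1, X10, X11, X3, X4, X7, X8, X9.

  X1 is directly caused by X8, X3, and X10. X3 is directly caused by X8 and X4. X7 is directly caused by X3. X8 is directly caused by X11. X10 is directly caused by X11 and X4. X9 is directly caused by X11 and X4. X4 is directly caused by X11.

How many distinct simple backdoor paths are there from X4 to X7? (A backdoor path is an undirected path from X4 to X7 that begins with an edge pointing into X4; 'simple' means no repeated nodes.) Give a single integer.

4

A backdoor path from X4 to X7 is any simple undirected path whose first edge points into X4 (i.e. leaves X4 via a parent).
Parents of X4: {X11}.
Enumerating:
  P1: X4 <- X11 -> X10 -> X1 <- X8 -> X3 -> X7
  P2: X4 <- X11 -> X10 -> X1 <- X3 -> X7
  P3: X4 <- X11 -> X8 -> X3 -> X7
  P4: X4 <- X11 -> X8 -> X1 <- X3 -> X7
That exhausts the simple backdoor paths. Count: 4.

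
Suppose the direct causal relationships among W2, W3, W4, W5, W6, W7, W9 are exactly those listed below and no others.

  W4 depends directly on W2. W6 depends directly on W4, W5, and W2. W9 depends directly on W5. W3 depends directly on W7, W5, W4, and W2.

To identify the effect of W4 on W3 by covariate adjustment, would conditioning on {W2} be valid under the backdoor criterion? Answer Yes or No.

Backdoor paths from W4 to W3 (paths whose first edge points into W4):
  P1: W4 <- W2 -> W3
  P2: W4 <- W2 -> W6 <- W5 -> W3
Condition 1 (no descendant of W4 in the set): holds — descendants of W4 are {W3, W6}; none are in {W2}.
Condition 2 (every backdoor path blocked by {W2}):
  P1: blocked at fork node W2 ∈ conditioning set.
  P2: blocked at fork node W2 ∈ conditioning set.
{W2} satisfies the backdoor criterion.

Yes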